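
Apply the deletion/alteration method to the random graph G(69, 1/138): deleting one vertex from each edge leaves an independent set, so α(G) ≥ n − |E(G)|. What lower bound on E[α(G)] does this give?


E[|E(G)|] = C(69, 2)·p = 2346 · (1/138) = 17.
E[α(G)] ≥ n − E[|E(G)|] = 69 − 17 = 52.
Numerically: ≈ 52.00000.
(This is only a lower bound; the true E[α(G)] may be larger.)

E[α(G)] ≥ 52 ≈ 52.00000.


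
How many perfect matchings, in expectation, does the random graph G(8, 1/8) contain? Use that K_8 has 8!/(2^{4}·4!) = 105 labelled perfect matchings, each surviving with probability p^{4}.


K_8 has 8!/(2^{4}·4!) = 105 labelled perfect matchings.
For each such perfect matching H, let X_H = 1 if all 4 edges of H are present in G. Then P[X_H = 1] = p^{4} = (1/8)^{4} = 1/4096.
By linearity: E[X] = Σ_H E[X_H] = 105 · p^{4} = 105 · 1/4096 = 105/4096.
Numerically: E[X] ≈ 0.0256.

E[X] = 105 · (1/8)^{4} = 105/4096 ≈ 0.0256.


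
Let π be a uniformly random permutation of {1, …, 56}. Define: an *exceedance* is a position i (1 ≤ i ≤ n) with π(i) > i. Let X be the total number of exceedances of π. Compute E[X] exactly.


Write X = Σ_{i=1}^{56} X_i, where X_i = 1_{π(i) > i}.
For each fixed i, π(i) is uniform over {1, …, 56} (marginal of a uniform permutation), so P[π(i) > i] = (n − i)/n. Summing: Σ_{i=1}^{56} (n − i)/n = (0 + 1 + … + 55)/56 = 56(56 − 1)/(2·56) = (56 − 1)/2.
Hence E[X] = Σ_{i=1}^{56} (56 − i)/56 = 55/2 ≈ 27.500.

E[X] = 55/2 = 27.500.


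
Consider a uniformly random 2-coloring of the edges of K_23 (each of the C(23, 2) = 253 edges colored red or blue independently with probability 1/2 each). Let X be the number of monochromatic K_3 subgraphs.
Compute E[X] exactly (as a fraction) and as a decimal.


Let X = Σ_S X_S over the C(23, 3) = 1771 subsets S of size 3, where X_S = 1 if the K_3 on S is monochromatic.
For a fixed S, the K_3 on S has C(3, 2) = 3 edges. P[all 3 edges red] = (1/2)^3, and likewise for blue, so P[monochromatic] = 2·(1/2)^3 = 2^{1 − 3} = 1/4.
Summing: E[X] = C(23, 3) · 2^{1 − 3} = 1771 · 1/4 = 1771/4.
Numerically: E[X] ≈ 442.7500.

E[X] = C(23,3)·2^(1−C(3,2)) = 1771/4 ≈ 442.7500.


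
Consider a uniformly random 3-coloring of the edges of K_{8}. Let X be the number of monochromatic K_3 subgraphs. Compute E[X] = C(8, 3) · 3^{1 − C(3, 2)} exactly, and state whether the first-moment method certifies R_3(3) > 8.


E[X] = C(8, 3) · 3^{1 − 3} = 56 · 3^{−2} = 56/9.
As a reduced fraction: E[X] = 56/9 ≈ 6.2222222.
Is E[X] < 1? NO.
Since E[X] ≥ 1, the first-moment bound is inconclusive at n = 8; it does NOT by itself certify R_3(3) > 8.

E[X] = 56/9 ≈ 6.2222222; E[X] ≥ 1; first-moment method inconclusive here.


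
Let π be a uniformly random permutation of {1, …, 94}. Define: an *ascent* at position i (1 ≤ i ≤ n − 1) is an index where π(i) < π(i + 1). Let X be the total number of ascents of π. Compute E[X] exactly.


Write X = Σ X_I over i = 1, …, 93, with X_I the indicator of one ascent.
There are 93 indicators.
For each fixed i, the pair (π(i), π(i+1)) is a uniformly random ordered pair of distinct values from {1, …, 94}; by symmetry P[π(i) < π(i+1)] = 1/2.
By linearity: E[X] = 93 · (1/2) = (94 − 1) · (1/2) = 93/2 ≈ 46.5000.

E[X] = 93/2 = 46.5000.


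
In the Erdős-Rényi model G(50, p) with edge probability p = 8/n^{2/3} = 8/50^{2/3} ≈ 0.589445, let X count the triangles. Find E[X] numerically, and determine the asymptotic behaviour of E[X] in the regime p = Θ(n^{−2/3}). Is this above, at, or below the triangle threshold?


Number of potential triangles: C(50, 3) = 19600.
Each occurs with probability p³ ≈ (0.589445)³ ≈ 2.04800000e-01.
By linearity: E[X] = C(50, 3)·p³ ≈ 19600 · 2.04800000e-01 ≈ 4014.080000.
Since α = 2/3 < 1, p = c/n^{2/3} ≫ 1/n is above the triangle threshold p ~ 1/n. Asymptotically E[X] ~ (c³/6)·n^{3(1−α)} = (8³/6)·n^{1} → ∞; triangles are abundant w.h.p.

E[X] ≈ 4014.080000; in regime p = Θ(1/n^{2/3}) E[X] diverges (above the triangle threshold p ~ 1/n).


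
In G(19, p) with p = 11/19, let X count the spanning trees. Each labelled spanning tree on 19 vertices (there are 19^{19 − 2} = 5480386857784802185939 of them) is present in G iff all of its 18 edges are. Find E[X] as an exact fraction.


K_19 has 19^{19 − 2} = 5480386857784802185939 labelled spanning trees.
For each such spanning tree H, let X_H = 1 if all 18 edges of H are present in G. Then P[X_H = 1] = p^{18} = (11/19)^{18} = 5559917313492231481/104127350297911241532841.
By linearity: E[X] = Σ_H E[X_H] = 5480386857784802185939 · p^{18} = 5480386857784802185939 · 5559917313492231481/104127350297911241532841 = 5559917313492231481/19.
Numerically: E[X] ≈ 2.9263e+17.

E[X] = 5480386857784802185939 · (11/19)^{18} = 5559917313492231481/19 ≈ 2.9263e+17.


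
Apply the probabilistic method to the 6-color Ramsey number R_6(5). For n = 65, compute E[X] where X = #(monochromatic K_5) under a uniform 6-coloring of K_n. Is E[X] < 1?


E[X] = C(65, 5) · 6^{1 − 10} = 8259888 · 6^{−9} = 8259888/10077696.
As a reduced fraction: E[X] = 172081/209952 ≈ 0.8196207.
Is E[X] < 1? YES.
Since E[X] < 1, there exists a 6-coloring of K_{65} with no monochromatic K_5; hence R_6(5) > 65.

E[X] = 172081/209952 ≈ 0.8196207; E[X] < 1, so R_6(5) > 65.


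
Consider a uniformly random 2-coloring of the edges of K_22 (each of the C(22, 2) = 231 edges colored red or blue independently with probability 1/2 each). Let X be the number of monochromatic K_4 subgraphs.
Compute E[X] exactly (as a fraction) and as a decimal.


Let X = Σ_S X_S over the C(22, 4) = 7315 subsets S of size 4, where X_S = 1 if the K_4 on S is monochromatic.
For a fixed S, the K_4 on S has C(4, 2) = 6 edges. P[all 6 edges red] = (1/2)^6, and likewise for blue, so P[monochromatic] = 2·(1/2)^6 = 2^{1 − 6} = 1/32.
By linearity: E[X] = C(22, 4) · 2^{1 − 6} = 7315 · 1/32 = 7315/32.
Numerically: E[X] ≈ 228.5938.

E[X] = C(22,4)·2^(1−C(4,2)) = 7315/32 ≈ 228.5938.


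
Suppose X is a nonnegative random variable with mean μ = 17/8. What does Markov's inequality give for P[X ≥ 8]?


μ = E[X] = 17/8, a = 8.
Markov: P[X ≥ 8] ≤ μ/a = (17/8)/8 = 17/64.
Numerically: ≈ 0.26562.
(Since a = 8 > μ = 2.12500, the bound 17/64 is < 1 and informative.)

P[X ≥ 8] ≤ 17/64 ≈ 0.26562.


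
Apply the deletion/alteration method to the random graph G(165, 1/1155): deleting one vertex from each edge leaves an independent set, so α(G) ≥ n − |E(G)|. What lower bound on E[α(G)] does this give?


E[|E(G)|] = C(165, 2)·p = 13530 · (1/1155) = 82/7.
E[α(G)] ≥ n − E[|E(G)|] = 165 − 82/7 = 1073/7.
Numerically: ≈ 153.286.
(This is only a lower bound; the true E[α(G)] may be larger.)

E[α(G)] ≥ 1073/7 ≈ 153.286.


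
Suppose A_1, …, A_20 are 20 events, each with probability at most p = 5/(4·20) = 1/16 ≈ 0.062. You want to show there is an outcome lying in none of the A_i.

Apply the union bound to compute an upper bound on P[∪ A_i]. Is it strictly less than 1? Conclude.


Union bound: P[∪_{i=1}^{20} A_i] ≤ Σ_i P[A_i] ≤ 20·p = 20·(1/16) = 5/4.
Numerically: 5/4 ≈ 1.250.
Is 5/4 < 1? NO.
Since the bound 5/4 is ≥ 1, the union bound is uninformative here; it does NOT by itself certify existence.

20·p = 5/4 ≈ 1.250; existence NOT certified by the union bound.


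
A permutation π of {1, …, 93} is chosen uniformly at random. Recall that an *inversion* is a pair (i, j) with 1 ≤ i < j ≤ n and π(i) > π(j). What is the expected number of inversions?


Write X = Σ X_I over the C(93, 2) = 4278 pairs i < j, with X_I the indicator of one inversion.
There are 4278 indicators.
For each fixed pair i < j, the values π(i) and π(j) are two distinct elements of {1, …, 93} in uniformly random order; by symmetry P[π(i) > π(j)] = 1/2.
By linearity: E[X] = 4278 · (1/2) = C(93, 2) · (1/2) = 4278/2 = 2139 ≈ 2139.000.

E[X] = 2139 = 2139.000.


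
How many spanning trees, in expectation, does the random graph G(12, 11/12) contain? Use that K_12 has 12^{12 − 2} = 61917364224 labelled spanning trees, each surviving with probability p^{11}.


K_12 has 12^{12 − 2} = 61917364224 labelled spanning trees.
For each such spanning tree H, let X_H = 1 if all 11 edges of H are present in G. Then P[X_H = 1] = p^{11} = (11/12)^{11} = 285311670611/743008370688.
By linearity of expectation: E[X] = Σ_H E[X_H] = 61917364224 · p^{11} = 61917364224 · 285311670611/743008370688 = 285311670611/12.
Numerically: E[X] ≈ 2.378e+10.

E[X] = 61917364224 · (11/12)^{11} = 285311670611/12 ≈ 2.378e+10.


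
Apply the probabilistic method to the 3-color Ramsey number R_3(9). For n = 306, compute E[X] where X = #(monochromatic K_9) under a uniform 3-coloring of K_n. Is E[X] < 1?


E[X] = C(306, 9) · 3^{1 − 36} = 57564745737892900 · 3^{−35} = 57564745737892900/50031545098999707.
As a reduced fraction: E[X] = 57564745737892900/50031545098999707 ≈ 1.1506.
Is E[X] < 1? NO.
Since E[X] ≥ 1, the first-moment bound is inconclusive at n = 306; it does NOT by itself certify R_3(9) > 306.

E[X] = 57564745737892900/50031545098999707 ≈ 1.1506; E[X] ≥ 1; first-moment method inconclusive here.


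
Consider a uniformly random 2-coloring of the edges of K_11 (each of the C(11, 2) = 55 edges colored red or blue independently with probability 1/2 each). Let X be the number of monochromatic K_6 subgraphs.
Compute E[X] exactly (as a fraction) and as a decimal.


Let X = Σ_S X_S over the C(11, 6) = 462 subsets S of size 6, where X_S = 1 if the K_6 on S is monochromatic.
For a fixed S, the K_6 on S has C(6, 2) = 15 edges. P[all 15 edges red] = (1/2)^15, and likewise for blue, so P[monochromatic] = 2·(1/2)^15 = 2^{1 − 15} = 1/16384.
Summing: E[X] = C(11, 6) · 2^{1 − 15} = 462 · 1/16384 = 231/8192.
Numerically: E[X] ≈ 0.02820.

E[X] = C(11,6)·2^(1−C(6,2)) = 231/8192 ≈ 0.02820.


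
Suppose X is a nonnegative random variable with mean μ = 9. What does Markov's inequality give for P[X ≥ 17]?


μ = E[X] = 9, a = 17.
Markov: P[X ≥ 17] ≤ μ/a = (9)/17 = 9/17.
Numerically: ≈ 0.529412.
(Since a = 17 > μ = 9.000000, the bound 9/17 is < 1 and informative.)

P[X ≥ 17] ≤ 9/17 ≈ 0.529412.


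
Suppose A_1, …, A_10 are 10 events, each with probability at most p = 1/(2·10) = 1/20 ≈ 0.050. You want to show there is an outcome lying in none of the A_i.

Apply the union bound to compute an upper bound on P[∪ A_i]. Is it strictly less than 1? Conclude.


Union bound: P[∪_{i=1}^{10} A_i] ≤ Σ_i P[A_i] ≤ 10·p = 10·(1/20) = 1/2.
Numerically: 1/2 ≈ 0.500.
Is 1/2 < 1? YES.
Since P[∪ A_i] ≤ 1/2 < 1, the complement has P[∩ A_i^c] ≥ 1 − 1/2 = 1/2 > 0, so some outcome avoids every A_i.

10·p = 1/2 ≈ 0.500; existence CERTIFIED by the union bound.


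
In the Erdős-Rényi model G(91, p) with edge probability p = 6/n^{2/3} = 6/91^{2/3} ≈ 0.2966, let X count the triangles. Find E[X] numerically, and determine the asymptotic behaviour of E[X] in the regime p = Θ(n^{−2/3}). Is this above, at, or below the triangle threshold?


Number of potential triangles: C(91, 3) = 121485.
Each occurs with probability p³ ≈ (0.2966)³ ≈ 2.608381e-02.
By linearity: E[X] = C(91, 3)·p³ ≈ 121485 · 2.608381e-02 ≈ 3168.7912.
Since α = 2/3 < 1, p = c/n^{2/3} ≫ 1/n is above the triangle threshold p ~ 1/n. Asymptotically E[X] ~ (c³/6)·n^{3(1−α)} = (6³/6)·n^{1} → ∞; triangles are abundant w.h.p.

E[X] ≈ 3168.7912; in regime p = Θ(1/n^{2/3}) E[X] diverges (above the triangle threshold p ~ 1/n).


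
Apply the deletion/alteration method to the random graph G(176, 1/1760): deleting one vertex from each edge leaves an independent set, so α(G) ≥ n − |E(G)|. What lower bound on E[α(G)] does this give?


E[|E(G)|] = C(176, 2)·p = 15400 · (1/1760) = 35/4.
E[α(G)] ≥ n − E[|E(G)|] = 176 − 35/4 = 669/4.
Numerically: ≈ 167.2500.
(This is only a lower bound; the true E[α(G)] may be larger.)

E[α(G)] ≥ 669/4 ≈ 167.2500.


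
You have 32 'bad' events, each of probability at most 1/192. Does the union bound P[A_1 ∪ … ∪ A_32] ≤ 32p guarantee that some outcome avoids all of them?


Union bound: P[∪_{i=1}^{32} A_i] ≤ Σ_i P[A_i] ≤ 32·p = 32·(1/192) = 1/6.
Numerically: 1/6 ≈ 0.1666667.
Is 1/6 < 1? YES.
Since P[∪ A_i] ≤ 1/6 < 1, the complement has P[∩ A_i^c] ≥ 1 − 1/6 = 5/6 > 0, so some outcome avoids every A_i.

32·p = 1/6 ≈ 0.1666667; existence CERTIFIED by the union bound.


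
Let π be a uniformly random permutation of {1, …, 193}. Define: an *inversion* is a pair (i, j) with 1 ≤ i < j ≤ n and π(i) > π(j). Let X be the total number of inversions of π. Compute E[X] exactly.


Write X = Σ X_I over the C(193, 2) = 18528 pairs i < j, with X_I the indicator of one inversion.
There are 18528 indicators.
For each fixed pair i < j, the values π(i) and π(j) are two distinct elements of {1, …, 193} in uniformly random order; by symmetry P[π(i) > π(j)] = 1/2.
By linearity: E[X] = 18528 · (1/2) = C(193, 2) · (1/2) = 18528/2 = 9264 ≈ 9264.000.

E[X] = 9264 = 9264.000.


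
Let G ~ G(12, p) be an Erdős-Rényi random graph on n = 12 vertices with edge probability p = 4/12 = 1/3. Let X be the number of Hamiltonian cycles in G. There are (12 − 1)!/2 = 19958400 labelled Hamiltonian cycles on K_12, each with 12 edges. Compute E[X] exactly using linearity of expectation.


K_12 has (12 − 1)!/2 = 19958400 labelled Hamiltonian cycles.
For each such Hamiltonian cycle H, let X_H = 1 if all 12 edges of H are present in G. Then P[X_H = 1] = p^{12} = (1/3)^{12} = 1/531441.
By linearity of expectation: E[X] = Σ_H E[X_H] = 19958400 · p^{12} = 19958400 · 1/531441 = 246400/6561.
Numerically: E[X] ≈ 37.555.

E[X] = 19958400 · (1/3)^{12} = 246400/6561 ≈ 37.555.


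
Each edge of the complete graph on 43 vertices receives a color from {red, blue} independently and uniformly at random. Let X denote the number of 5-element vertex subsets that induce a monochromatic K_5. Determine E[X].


Let X = Σ_S X_S over the C(43, 5) = 962598 subsets S of size 5, where X_S = 1 if the K_5 on S is monochromatic.
For a fixed S, the K_5 on S has C(5, 2) = 10 edges. P[all 10 edges red] = (1/2)^10, and likewise for blue, so P[monochromatic] = 2·(1/2)^10 = 2^{1 − 10} = 1/512.
By linearity of expectation: E[X] = C(43, 5) · 2^{1 − 10} = 962598 · 1/512 = 481299/256.
Numerically: E[X] ≈ 1880.07422.

E[X] = C(43,5)·2^(1−C(5,2)) = 481299/256 ≈ 1880.07422.


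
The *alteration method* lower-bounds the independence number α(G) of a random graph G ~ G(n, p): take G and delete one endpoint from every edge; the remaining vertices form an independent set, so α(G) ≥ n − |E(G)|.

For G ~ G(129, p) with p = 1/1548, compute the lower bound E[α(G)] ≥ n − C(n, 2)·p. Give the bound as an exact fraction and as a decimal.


E[|E(G)|] = C(129, 2)·p = 8256 · (1/1548) = 16/3.
E[α(G)] ≥ n − E[|E(G)|] = 129 − 16/3 = 371/3.
Numerically: ≈ 123.66667.
(This is only a lower bound; the true E[α(G)] may be larger.)

E[α(G)] ≥ 371/3 ≈ 123.66667.


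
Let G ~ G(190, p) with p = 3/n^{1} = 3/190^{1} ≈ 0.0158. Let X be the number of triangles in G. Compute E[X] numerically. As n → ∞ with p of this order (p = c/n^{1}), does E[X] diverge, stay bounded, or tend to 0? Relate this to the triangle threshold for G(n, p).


Number of potential triangles: C(190, 3) = 1125180.
Each occurs with probability p³ ≈ (0.0158)³ ≈ 3.93643e-06.
By linearity: E[X] = C(190, 3)·p³ ≈ 1125180 · 3.93643e-06 ≈ 4.429.
Here α = 1, so p = 3/n is exactly at the triangle threshold p ~ 1/n. Asymptotically E[X] → c³/6 = 3³/6 = 9/2 ≈ 4.500, a bounded constant. In this regime the triangle count is asymptotically Poisson(c³/6).

E[X] ≈ 4.429; in regime p = Θ(1/n^{1}) E[X] stays bounded (at the triangle threshold p ~ 1/n).


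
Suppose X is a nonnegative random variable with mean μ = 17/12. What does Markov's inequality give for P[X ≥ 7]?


μ = E[X] = 17/12, a = 7.
Markov: P[X ≥ 7] ≤ μ/a = (17/12)/7 = 17/84.
Numerically: ≈ 0.202.
(Since a = 7 > μ = 1.417, the bound 17/84 is < 1 and informative.)

P[X ≥ 7] ≤ 17/84 ≈ 0.202.


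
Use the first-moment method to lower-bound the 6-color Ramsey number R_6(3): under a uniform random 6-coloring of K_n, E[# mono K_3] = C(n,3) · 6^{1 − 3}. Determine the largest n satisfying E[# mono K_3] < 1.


We need C(n, 3) · 6^{1 − 3} < 1, i.e. C(n, 3) < 6^{3 − 1} = 36.
Check values of n near the boundary:
  n = 3: C(3, 3) = 1; 1 < 36? YES
  n = 4: C(4, 3) = 4; 4 < 36? YES
  n = 5: C(5, 3) = 10; 10 < 36? YES
  n = 6: C(6, 3) = 20; 20 < 36? YES
  n = 7: C(7, 3) = 35; 35 < 36? YES
  n = 8: C(8, 3) = 56; 56 < 36? NO
  n = 9: C(9, 3) = 84; 84 < 36? NO
The largest n with C(n, 3) < 36 is n = 7 (where E[X] = 35/36 ≈ 0.9722222). Hence R_6(3) > 7, i.e. R_6(3) ≥ 8.

Largest n = 7; hence R_6(3) > 7.


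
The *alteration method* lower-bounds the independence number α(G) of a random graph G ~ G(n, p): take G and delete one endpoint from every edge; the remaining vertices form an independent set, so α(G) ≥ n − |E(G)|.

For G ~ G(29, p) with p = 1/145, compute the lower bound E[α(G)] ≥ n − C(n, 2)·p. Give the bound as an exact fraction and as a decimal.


E[|E(G)|] = C(29, 2)·p = 406 · (1/145) = 14/5.
E[α(G)] ≥ n − E[|E(G)|] = 29 − 14/5 = 131/5.
Numerically: ≈ 26.20000.
(This is only a lower bound; the true E[α(G)] may be larger.)

E[α(G)] ≥ 131/5 ≈ 26.20000.


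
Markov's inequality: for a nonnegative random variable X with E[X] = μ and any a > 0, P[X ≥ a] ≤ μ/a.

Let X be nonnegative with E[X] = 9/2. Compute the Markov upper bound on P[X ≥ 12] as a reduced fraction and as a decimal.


μ = E[X] = 9/2, a = 12.
Markov: P[X ≥ 12] ≤ μ/a = (9/2)/12 = 3/8.
Numerically: ≈ 0.37500.
(Since a = 12 > μ = 4.50000, the bound 3/8 is < 1 and informative.)

P[X ≥ 12] ≤ 3/8 ≈ 0.37500.


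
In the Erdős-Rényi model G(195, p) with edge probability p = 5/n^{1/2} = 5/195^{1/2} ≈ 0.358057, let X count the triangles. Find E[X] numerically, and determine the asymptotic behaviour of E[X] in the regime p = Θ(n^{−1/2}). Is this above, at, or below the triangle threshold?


Number of potential triangles: C(195, 3) = 1216865.
Each occurs with probability p³ ≈ (0.358057)³ ≈ 4.59047996e-02.
By linearity: E[X] = C(195, 3)·p³ ≈ 1216865 · 4.59047996e-02 ≈ 55859.943987.
Since α = 1/2 < 1, p = c/n^{1/2} ≫ 1/n is above the triangle threshold p ~ 1/n. Asymptotically E[X] ~ (c³/6)·n^{3(1−α)} = (5³/6)·n^{1.5} → ∞; triangles are abundant w.h.p.

E[X] ≈ 55859.943987; in regime p = Θ(1/n^{1/2}) E[X] diverges (above the triangle threshold p ~ 1/n).


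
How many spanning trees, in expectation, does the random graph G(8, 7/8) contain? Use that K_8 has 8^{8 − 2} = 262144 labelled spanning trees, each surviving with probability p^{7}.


K_8 has 8^{8 − 2} = 262144 labelled spanning trees.
For each such spanning tree H, let X_H = 1 if all 7 edges of H are present in G. Then P[X_H = 1] = p^{7} = (7/8)^{7} = 823543/2097152.
Summing the indicators: E[X] = Σ_H E[X_H] = 262144 · p^{7} = 262144 · 823543/2097152 = 823543/8.
Numerically: E[X] ≈ 102943.

E[X] = 262144 · (7/8)^{7} = 823543/8 ≈ 102943.


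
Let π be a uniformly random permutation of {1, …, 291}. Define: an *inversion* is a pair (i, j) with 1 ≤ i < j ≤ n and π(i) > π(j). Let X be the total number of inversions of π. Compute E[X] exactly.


Write X = Σ X_I over the C(291, 2) = 42195 pairs i < j, with X_I the indicator of one inversion.
There are 42195 indicators.
For each fixed pair i < j, the values π(i) and π(j) are two distinct elements of {1, …, 291} in uniformly random order; by symmetry P[π(i) > π(j)] = 1/2.
By linearity: E[X] = 42195 · (1/2) = C(291, 2) · (1/2) = 42195/2 = 42195/2 ≈ 21097.500.

E[X] = 42195/2 = 21097.500.


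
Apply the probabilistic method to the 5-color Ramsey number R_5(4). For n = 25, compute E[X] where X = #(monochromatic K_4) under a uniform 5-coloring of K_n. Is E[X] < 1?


E[X] = C(25, 4) · 5^{1 − 6} = 12650 · 5^{−5} = 12650/3125.
As a reduced fraction: E[X] = 506/125 ≈ 4.048000.
Is E[X] < 1? NO.
Since E[X] ≥ 1, the first-moment bound is inconclusive at n = 25; it does NOT by itself certify R_5(4) > 25.

E[X] = 506/125 ≈ 4.048000; E[X] ≥ 1; first-moment method inconclusive here.


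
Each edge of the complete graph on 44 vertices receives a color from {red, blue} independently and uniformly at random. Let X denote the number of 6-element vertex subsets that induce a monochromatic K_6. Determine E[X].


Let X = Σ_S X_S over the C(44, 6) = 7059052 subsets S of size 6, where X_S = 1 if the K_6 on S is monochromatic.
For a fixed S, the K_6 on S has C(6, 2) = 15 edges. P[all 15 edges red] = (1/2)^15, and likewise for blue, so P[monochromatic] = 2·(1/2)^15 = 2^{1 − 15} = 1/16384.
By linearity of expectation: E[X] = C(44, 6) · 2^{1 − 15} = 7059052 · 1/16384 = 1764763/4096.
Numerically: E[X] ≈ 430.850342.

E[X] = C(44,6)·2^(1−C(6,2)) = 1764763/4096 ≈ 430.850342.


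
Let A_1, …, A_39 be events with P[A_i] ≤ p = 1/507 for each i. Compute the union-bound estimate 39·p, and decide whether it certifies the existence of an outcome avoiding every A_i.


Union bound: P[∪_{i=1}^{39} A_i] ≤ Σ_i P[A_i] ≤ 39·p = 39·(1/507) = 1/13.
Numerically: 1/13 ≈ 0.0769.
Is 1/13 < 1? YES.
Since P[∪ A_i] ≤ 1/13 < 1, the complement has P[∩ A_i^c] ≥ 1 − 1/13 = 12/13 > 0, so some outcome avoids every A_i.

39·p = 1/13 ≈ 0.0769; existence CERTIFIED by the union bound.


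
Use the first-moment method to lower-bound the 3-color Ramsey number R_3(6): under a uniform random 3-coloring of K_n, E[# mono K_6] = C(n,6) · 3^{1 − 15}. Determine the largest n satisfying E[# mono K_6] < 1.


We need C(n, 6) · 3^{1 − 15} < 1, i.e. C(n, 6) < 3^{15 − 1} = 4782969.
Check values of n near the boundary:
  n = 39: C(39, 6) = 3262623; 3262623 < 4782969? YES
  n = 40: C(40, 6) = 3838380; 3838380 < 4782969? YES
  n = 41: C(41, 6) = 4496388; 4496388 < 4782969? YES
  n = 42: C(42, 6) = 5245786; 5245786 < 4782969? NO
The largest n with C(n, 6) < 4782969 is n = 41 (where E[X] = 1498796/1594323 ≈ 0.940). Hence R_3(6) > 41, i.e. R_3(6) ≥ 42.

Largest n = 41; hence R_3(6) > 41.


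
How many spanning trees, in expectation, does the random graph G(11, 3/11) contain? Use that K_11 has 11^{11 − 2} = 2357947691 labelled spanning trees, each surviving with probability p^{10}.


K_11 has 11^{11 − 2} = 2357947691 labelled spanning trees.
For each such spanning tree H, let X_H = 1 if all 10 edges of H are present in G. Then P[X_H = 1] = p^{10} = (3/11)^{10} = 59049/25937424601.
By linearity of expectation: E[X] = Σ_H E[X_H] = 2357947691 · p^{10} = 2357947691 · 59049/25937424601 = 59049/11.
Numerically: E[X] ≈ 5.37e+03.

E[X] = 2357947691 · (3/11)^{10} = 59049/11 ≈ 5.37e+03.


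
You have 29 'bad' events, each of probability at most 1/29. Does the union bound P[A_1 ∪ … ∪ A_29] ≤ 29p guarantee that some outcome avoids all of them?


Union bound: P[∪_{i=1}^{29} A_i] ≤ Σ_i P[A_i] ≤ 29·p = 29·(1/29) = 1.
Numerically: 1 ≈ 1.000.
Is 1 < 1? NO.
Since the bound 1 is ≥ 1, the union bound is uninformative here; it does NOT by itself certify existence.

29·p = 1 ≈ 1.000; existence NOT certified by the union bound.


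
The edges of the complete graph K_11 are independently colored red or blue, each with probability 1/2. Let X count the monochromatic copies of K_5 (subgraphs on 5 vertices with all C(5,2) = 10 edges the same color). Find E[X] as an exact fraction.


Let X = Σ_S X_S over the C(11, 5) = 462 subsets S of size 5, where X_S = 1 if the K_5 on S is monochromatic.
For a fixed S, the K_5 on S has C(5, 2) = 10 edges. P[all 10 edges red] = (1/2)^10, and likewise for blue, so P[monochromatic] = 2·(1/2)^10 = 2^{1 − 10} = 1/512.
By linearity: E[X] = C(11, 5) · 2^{1 − 10} = 462 · 1/512 = 231/256.
Numerically: E[X] ≈ 0.90234.

E[X] = C(11,5)·2^(1−C(5,2)) = 231/256 ≈ 0.90234.


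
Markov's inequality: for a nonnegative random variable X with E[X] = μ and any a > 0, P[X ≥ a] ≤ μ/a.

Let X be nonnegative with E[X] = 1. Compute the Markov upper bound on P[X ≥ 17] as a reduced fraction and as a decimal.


μ = E[X] = 1, a = 17.
Markov: P[X ≥ 17] ≤ μ/a = (1)/17 = 1/17.
Numerically: ≈ 0.05882.
(Since a = 17 > μ = 1.00000, the bound 1/17 is < 1 and informative.)

P[X ≥ 17] ≤ 1/17 ≈ 0.05882.


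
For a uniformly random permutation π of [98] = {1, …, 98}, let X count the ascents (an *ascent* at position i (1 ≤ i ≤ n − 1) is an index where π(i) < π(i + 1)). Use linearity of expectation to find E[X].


Write X = Σ X_I over i = 1, …, 97, with X_I the indicator of one ascent.
There are 97 indicators.
For each fixed i, the pair (π(i), π(i+1)) is a uniformly random ordered pair of distinct values from {1, …, 98}; by symmetry P[π(i) < π(i+1)] = 1/2.
By linearity: E[X] = 97 · (1/2) = (98 − 1) · (1/2) = 97/2 ≈ 48.500.

E[X] = 97/2 = 48.500.


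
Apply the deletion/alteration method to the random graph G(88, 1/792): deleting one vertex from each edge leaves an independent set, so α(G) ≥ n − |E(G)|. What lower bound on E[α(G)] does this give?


E[|E(G)|] = C(88, 2)·p = 3828 · (1/792) = 29/6.
E[α(G)] ≥ n − E[|E(G)|] = 88 − 29/6 = 499/6.
Numerically: ≈ 83.1667.
(This is only a lower bound; the true E[α(G)] may be larger.)

E[α(G)] ≥ 499/6 ≈ 83.1667.


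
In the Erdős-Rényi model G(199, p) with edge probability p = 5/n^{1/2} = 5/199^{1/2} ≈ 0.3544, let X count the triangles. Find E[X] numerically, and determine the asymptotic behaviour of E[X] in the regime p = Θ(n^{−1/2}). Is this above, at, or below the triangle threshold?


Number of potential triangles: C(199, 3) = 1293699.
Each occurs with probability p³ ≈ (0.3544)³ ≈ 4.452771e-02.
By linearity: E[X] = C(199, 3)·p³ ≈ 1293699 · 4.452771e-02 ≈ 57605.4589.
Since α = 1/2 < 1, p = c/n^{1/2} ≫ 1/n is above the triangle threshold p ~ 1/n. Asymptotically E[X] ~ (c³/6)·n^{3(1−α)} = (5³/6)·n^{1.5} → ∞; triangles are abundant w.h.p.

E[X] ≈ 57605.4589; in regime p = Θ(1/n^{1/2}) E[X] diverges (above the triangle threshold p ~ 1/n).


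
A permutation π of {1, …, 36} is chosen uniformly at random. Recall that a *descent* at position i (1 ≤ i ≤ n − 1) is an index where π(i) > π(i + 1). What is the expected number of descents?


Write X = Σ X_I over i = 1, …, 35, with X_I the indicator of one descent.
There are 35 indicators.
For each fixed i, the pair (π(i), π(i+1)) is a uniformly random ordered pair of distinct values from {1, …, 36}; by symmetry P[π(i) > π(i+1)] = 1/2.
By linearity: E[X] = 35 · (1/2) = (36 − 1) · (1/2) = 35/2 ≈ 17.500.

E[X] = 35/2 = 17.500.


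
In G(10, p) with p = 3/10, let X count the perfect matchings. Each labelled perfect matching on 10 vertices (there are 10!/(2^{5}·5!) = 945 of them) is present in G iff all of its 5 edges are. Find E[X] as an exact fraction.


K_10 has 10!/(2^{5}·5!) = 945 labelled perfect matchings.
For each such perfect matching H, let X_H = 1 if all 5 edges of H are present in G. Then P[X_H = 1] = p^{5} = (3/10)^{5} = 243/100000.
Summing the indicators: E[X] = Σ_H E[X_H] = 945 · p^{5} = 945 · 243/100000 = 45927/20000.
Numerically: E[X] ≈ 2.2963.

E[X] = 945 · (3/10)^{5} = 45927/20000 ≈ 2.2963.


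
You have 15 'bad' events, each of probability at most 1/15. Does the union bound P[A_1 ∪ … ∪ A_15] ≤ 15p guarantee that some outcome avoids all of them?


Union bound: P[∪_{i=1}^{15} A_i] ≤ Σ_i P[A_i] ≤ 15·p = 15·(1/15) = 1.
Numerically: 1 ≈ 1.0000000.
Is 1 < 1? NO.
Since the bound 1 is ≥ 1, the union bound is uninformative here; it does NOT by itself certify existence.

15·p = 1 ≈ 1.0000000; existence NOT certified by the union bound.


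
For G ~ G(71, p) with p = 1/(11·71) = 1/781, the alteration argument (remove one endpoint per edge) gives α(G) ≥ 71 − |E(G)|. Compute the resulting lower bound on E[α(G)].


E[|E(G)|] = C(71, 2)·p = 2485 · (1/781) = 35/11.
E[α(G)] ≥ n − E[|E(G)|] = 71 − 35/11 = 746/11.
Numerically: ≈ 67.8182.
(This is only a lower bound; the true E[α(G)] may be larger.)

E[α(G)] ≥ 746/11 ≈ 67.8182.


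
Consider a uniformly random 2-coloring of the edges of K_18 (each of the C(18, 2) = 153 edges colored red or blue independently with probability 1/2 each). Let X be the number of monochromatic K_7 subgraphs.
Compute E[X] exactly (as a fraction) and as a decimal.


Let X = Σ_S X_S over the C(18, 7) = 31824 subsets S of size 7, where X_S = 1 if the K_7 on S is monochromatic.
For a fixed S, the K_7 on S has C(7, 2) = 21 edges. P[all 21 edges red] = (1/2)^21, and likewise for blue, so P[monochromatic] = 2·(1/2)^21 = 2^{1 − 21} = 1/1048576.
By linearity: E[X] = C(18, 7) · 2^{1 − 21} = 31824 · 1/1048576 = 1989/65536.
Numerically: E[X] ≈ 0.030350.

E[X] = C(18,7)·2^(1−C(7,2)) = 1989/65536 ≈ 0.030350.


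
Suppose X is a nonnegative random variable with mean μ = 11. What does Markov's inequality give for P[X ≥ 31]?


μ = E[X] = 11, a = 31.
Markov: P[X ≥ 31] ≤ μ/a = (11)/31 = 11/31.
Numerically: ≈ 0.355.
(Since a = 31 > μ = 11.000, the bound 11/31 is < 1 and informative.)

P[X ≥ 31] ≤ 11/31 ≈ 0.355.


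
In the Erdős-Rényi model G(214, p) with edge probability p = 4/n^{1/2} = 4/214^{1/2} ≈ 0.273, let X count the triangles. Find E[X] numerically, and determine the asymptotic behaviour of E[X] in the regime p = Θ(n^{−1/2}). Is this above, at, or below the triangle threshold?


Number of potential triangles: C(214, 3) = 1610564.
Each occurs with probability p³ ≈ (0.273)³ ≈ 2.04437e-02.
By linearity: E[X] = C(214, 3)·p³ ≈ 1610564 · 2.04437e-02 ≈ 32925.873.
Since α = 1/2 < 1, p = c/n^{1/2} ≫ 1/n is above the triangle threshold p ~ 1/n. Asymptotically E[X] ~ (c³/6)·n^{3(1−α)} = (4³/6)·n^{1.5} → ∞; triangles are abundant w.h.p.

E[X] ≈ 32925.873; in regime p = Θ(1/n^{1/2}) E[X] diverges (above the triangle threshold p ~ 1/n).


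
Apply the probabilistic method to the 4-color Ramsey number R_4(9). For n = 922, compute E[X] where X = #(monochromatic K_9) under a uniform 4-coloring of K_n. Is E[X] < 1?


E[X] = C(922, 9) · 4^{1 − 36} = 1275867683890227543270 · 4^{−35} = 1275867683890227543270/1180591620717411303424.
As a reduced fraction: E[X] = 637933841945113771635/590295810358705651712 ≈ 1.080702.
Is E[X] < 1? NO.
Since E[X] ≥ 1, the first-moment bound is inconclusive at n = 922; it does NOT by itself certify R_4(9) > 922.

E[X] = 637933841945113771635/590295810358705651712 ≈ 1.080702; E[X] ≥ 1; first-moment method inconclusive here.


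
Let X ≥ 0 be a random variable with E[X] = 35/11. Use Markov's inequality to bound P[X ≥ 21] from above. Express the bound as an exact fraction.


μ = E[X] = 35/11, a = 21.
Markov: P[X ≥ 21] ≤ μ/a = (35/11)/21 = 5/33.
Numerically: ≈ 0.151515.
(Since a = 21 > μ = 3.181818, the bound 5/33 is < 1 and informative.)

P[X ≥ 21] ≤ 5/33 ≈ 0.151515.


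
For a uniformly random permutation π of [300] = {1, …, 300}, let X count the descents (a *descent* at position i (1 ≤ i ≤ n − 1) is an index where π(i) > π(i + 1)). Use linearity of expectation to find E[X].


Write X = Σ X_I over i = 1, …, 299, with X_I the indicator of one descent.
There are 299 indicators.
For each fixed i, the pair (π(i), π(i+1)) is a uniformly random ordered pair of distinct values from {1, …, 300}; by symmetry P[π(i) > π(i+1)] = 1/2.
By linearity: E[X] = 299 · (1/2) = (300 − 1) · (1/2) = 299/2 ≈ 149.500000.

E[X] = 299/2 = 149.500000.


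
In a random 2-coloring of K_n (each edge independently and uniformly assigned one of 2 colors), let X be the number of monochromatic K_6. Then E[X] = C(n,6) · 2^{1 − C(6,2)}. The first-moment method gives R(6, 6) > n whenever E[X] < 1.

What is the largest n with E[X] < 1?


We need C(n, 6) · 2^{1 − 15} < 1, i.e. C(n, 6) < 2^{15 − 1} = 16384.
Check values of n near the boundary:
  n = 16: C(16, 6) = 8008; 8008 < 16384? YES
  n = 17: C(17, 6) = 12376; 12376 < 16384? YES
  n = 18: C(18, 6) = 18564; 18564 < 16384? NO
  n = 19: C(19, 6) = 27132; 27132 < 16384? NO
The largest n with C(n, 6) < 16384 is n = 17 (where E[X] = 1547/2048 ≈ 0.75537). Hence R(6, 6) > 17, i.e. R(6, 6) ≥ 18.

Largest n = 17; hence R(6, 6) > 17.


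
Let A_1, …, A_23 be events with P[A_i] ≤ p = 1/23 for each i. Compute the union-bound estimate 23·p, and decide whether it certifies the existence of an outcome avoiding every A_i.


Union bound: P[∪_{i=1}^{23} A_i] ≤ Σ_i P[A_i] ≤ 23·p = 23·(1/23) = 1.
Numerically: 1 ≈ 1.000.
Is 1 < 1? NO.
Since the bound 1 is ≥ 1, the union bound is uninformative here; it does NOT by itself certify existence.

23·p = 1 ≈ 1.000; existence NOT certified by the union bound.


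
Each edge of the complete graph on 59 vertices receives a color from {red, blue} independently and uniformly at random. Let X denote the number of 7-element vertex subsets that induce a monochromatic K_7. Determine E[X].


Let X = Σ_S X_S over the C(59, 7) = 341149446 subsets S of size 7, where X_S = 1 if the K_7 on S is monochromatic.
For a fixed S, the K_7 on S has C(7, 2) = 21 edges. P[all 21 edges red] = (1/2)^21, and likewise for blue, so P[monochromatic] = 2·(1/2)^21 = 2^{1 − 21} = 1/1048576.
By linearity of expectation: E[X] = C(59, 7) · 2^{1 − 21} = 341149446 · 1/1048576 = 170574723/524288.
Numerically: E[X] ≈ 325.3455.

E[X] = C(59,7)·2^(1−C(7,2)) = 170574723/524288 ≈ 325.3455.


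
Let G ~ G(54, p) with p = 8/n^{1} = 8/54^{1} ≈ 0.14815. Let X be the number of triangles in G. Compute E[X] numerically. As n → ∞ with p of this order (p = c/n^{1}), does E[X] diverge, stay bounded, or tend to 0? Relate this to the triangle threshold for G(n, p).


Number of potential triangles: C(54, 3) = 24804.
Each occurs with probability p³ ≈ (0.14815)³ ≈ 3.2515369e-03.
By linearity: E[X] = C(54, 3)·p³ ≈ 24804 · 3.2515369e-03 ≈ 80.65112.
Here α = 1, so p = 8/n is exactly at the triangle threshold p ~ 1/n. Asymptotically E[X] → c³/6 = 8³/6 = 256/3 ≈ 85.33333, a bounded constant. In this regime the triangle count is asymptotically Poisson(c³/6).

E[X] ≈ 80.65112; in regime p = Θ(1/n^{1}) E[X] stays bounded (at the triangle threshold p ~ 1/n).


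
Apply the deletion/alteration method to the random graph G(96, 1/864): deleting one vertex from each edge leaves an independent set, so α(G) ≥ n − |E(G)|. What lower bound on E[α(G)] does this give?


E[|E(G)|] = C(96, 2)·p = 4560 · (1/864) = 95/18.
E[α(G)] ≥ n − E[|E(G)|] = 96 − 95/18 = 1633/18.
Numerically: ≈ 90.72222.
(This is only a lower bound; the true E[α(G)] may be larger.)

E[α(G)] ≥ 1633/18 ≈ 90.72222.


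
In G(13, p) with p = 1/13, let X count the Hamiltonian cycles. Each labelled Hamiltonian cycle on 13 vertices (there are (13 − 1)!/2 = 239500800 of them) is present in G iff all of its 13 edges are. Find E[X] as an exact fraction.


K_13 has (13 − 1)!/2 = 239500800 labelled Hamiltonian cycles.
For each such Hamiltonian cycle H, let X_H = 1 if all 13 edges of H are present in G. Then P[X_H = 1] = p^{13} = (1/13)^{13} = 1/302875106592253.
By linearity: E[X] = Σ_H E[X_H] = 239500800 · p^{13} = 239500800 · 1/302875106592253 = 239500800/302875106592253.
Numerically: E[X] ≈ 7.90758e-07.

E[X] = 239500800 · (1/13)^{13} = 239500800/302875106592253 ≈ 7.90758e-07.


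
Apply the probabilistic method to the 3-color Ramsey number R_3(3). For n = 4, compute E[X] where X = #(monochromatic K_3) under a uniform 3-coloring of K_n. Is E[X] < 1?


E[X] = C(4, 3) · 3^{1 − 3} = 4 · 3^{−2} = 4/9.
As a reduced fraction: E[X] = 4/9 ≈ 0.4444.
Is E[X] < 1? YES.
Since E[X] < 1, there exists a 3-coloring of K_{4} with no monochromatic K_3; hence R_3(3) > 4.

E[X] = 4/9 ≈ 0.4444; E[X] < 1, so R_3(3) > 4.


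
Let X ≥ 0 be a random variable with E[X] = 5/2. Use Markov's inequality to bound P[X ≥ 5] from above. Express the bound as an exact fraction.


μ = E[X] = 5/2, a = 5.
Markov: P[X ≥ 5] ≤ μ/a = (5/2)/5 = 1/2.
Numerically: ≈ 0.50000.
(Since a = 5 > μ = 2.50000, the bound 1/2 is < 1 and informative.)

P[X ≥ 5] ≤ 1/2 ≈ 0.50000.


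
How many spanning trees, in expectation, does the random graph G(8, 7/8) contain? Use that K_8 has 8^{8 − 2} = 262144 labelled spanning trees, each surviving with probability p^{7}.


K_8 has 8^{8 − 2} = 262144 labelled spanning trees.
For each such spanning tree H, let X_H = 1 if all 7 edges of H are present in G. Then P[X_H = 1] = p^{7} = (7/8)^{7} = 823543/2097152.
By linearity: E[X] = Σ_H E[X_H] = 262144 · p^{7} = 262144 · 823543/2097152 = 823543/8.
Numerically: E[X] ≈ 1.0294e+05.

E[X] = 262144 · (7/8)^{7} = 823543/8 ≈ 1.0294e+05.


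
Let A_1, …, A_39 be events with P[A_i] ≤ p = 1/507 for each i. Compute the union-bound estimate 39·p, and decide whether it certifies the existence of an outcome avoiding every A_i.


Union bound: P[∪_{i=1}^{39} A_i] ≤ Σ_i P[A_i] ≤ 39·p = 39·(1/507) = 1/13.
Numerically: 1/13 ≈ 0.0769.
Is 1/13 < 1? YES.
Since P[∪ A_i] ≤ 1/13 < 1, the complement has P[∩ A_i^c] ≥ 1 − 1/13 = 12/13 > 0, so some outcome avoids every A_i.

39·p = 1/13 ≈ 0.0769; existence CERTIFIED by the union bound.


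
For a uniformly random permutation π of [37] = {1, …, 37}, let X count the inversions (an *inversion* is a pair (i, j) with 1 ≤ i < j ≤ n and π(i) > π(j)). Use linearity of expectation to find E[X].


Write X = Σ X_I over the C(37, 2) = 666 pairs i < j, with X_I the indicator of one inversion.
There are 666 indicators.
For each fixed pair i < j, the values π(i) and π(j) are two distinct elements of {1, …, 37} in uniformly random order; by symmetry P[π(i) > π(j)] = 1/2.
By linearity: E[X] = 666 · (1/2) = C(37, 2) · (1/2) = 666/2 = 333 ≈ 333.0000.

E[X] = 333 = 333.0000.


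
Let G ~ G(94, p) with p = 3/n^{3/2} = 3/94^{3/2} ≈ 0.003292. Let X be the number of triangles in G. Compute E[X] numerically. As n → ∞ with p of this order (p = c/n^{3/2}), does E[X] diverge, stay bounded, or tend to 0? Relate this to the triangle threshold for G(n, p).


Number of potential triangles: C(94, 3) = 134044.
Each occurs with probability p³ ≈ (0.003292)³ ≈ 3.566879e-08.
By linearity: E[X] = C(94, 3)·p³ ≈ 134044 · 3.566879e-08 ≈ 0.0048.
Since α = 3/2 > 1, p = c/n^{3/2} = o(1/n) is below the triangle threshold p ~ 1/n. Asymptotically E[X] ~ (c³/6)·n^{3(1−α)} = (3³/6)·n^{-1.5} → 0, so by Markov's inequality G has no triangles w.h.p.

E[X] ≈ 0.0048; in regime p = Θ(1/n^{3/2}) E[X] tends to 0 (below the triangle threshold p ~ 1/n).


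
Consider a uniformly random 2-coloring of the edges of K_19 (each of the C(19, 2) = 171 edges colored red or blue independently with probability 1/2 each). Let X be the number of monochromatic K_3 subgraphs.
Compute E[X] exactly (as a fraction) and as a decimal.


Let X = Σ_S X_S over the C(19, 3) = 969 subsets S of size 3, where X_S = 1 if the K_3 on S is monochromatic.
For a fixed S, the K_3 on S has C(3, 2) = 3 edges. P[all 3 edges red] = (1/2)^3, and likewise for blue, so P[monochromatic] = 2·(1/2)^3 = 2^{1 − 3} = 1/4.
Summing: E[X] = C(19, 3) · 2^{1 − 3} = 969 · 1/4 = 969/4.
Numerically: E[X] ≈ 242.250.

E[X] = C(19,3)·2^(1−C(3,2)) = 969/4 ≈ 242.250.


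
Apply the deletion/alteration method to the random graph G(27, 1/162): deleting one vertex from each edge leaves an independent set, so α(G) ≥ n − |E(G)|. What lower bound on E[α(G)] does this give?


E[|E(G)|] = C(27, 2)·p = 351 · (1/162) = 13/6.
E[α(G)] ≥ n − E[|E(G)|] = 27 − 13/6 = 149/6.
Numerically: ≈ 24.83333.
(This is only a lower bound; the true E[α(G)] may be larger.)

E[α(G)] ≥ 149/6 ≈ 24.83333.
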